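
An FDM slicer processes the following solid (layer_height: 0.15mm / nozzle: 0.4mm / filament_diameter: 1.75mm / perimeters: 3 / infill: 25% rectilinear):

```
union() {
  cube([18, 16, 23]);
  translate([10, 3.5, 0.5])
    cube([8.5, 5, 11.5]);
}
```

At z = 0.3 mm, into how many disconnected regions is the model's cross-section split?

1

At z = 0.3 mm: the cube (footprint 18×16) is included at this height; the cube at (10, 3.5) is not intersected at this z (z outside [0.5, 12]); Combining (union): only the 18×16 cube is present, so the union is just that shape — 1 connected region. The result has 1 disconnected region.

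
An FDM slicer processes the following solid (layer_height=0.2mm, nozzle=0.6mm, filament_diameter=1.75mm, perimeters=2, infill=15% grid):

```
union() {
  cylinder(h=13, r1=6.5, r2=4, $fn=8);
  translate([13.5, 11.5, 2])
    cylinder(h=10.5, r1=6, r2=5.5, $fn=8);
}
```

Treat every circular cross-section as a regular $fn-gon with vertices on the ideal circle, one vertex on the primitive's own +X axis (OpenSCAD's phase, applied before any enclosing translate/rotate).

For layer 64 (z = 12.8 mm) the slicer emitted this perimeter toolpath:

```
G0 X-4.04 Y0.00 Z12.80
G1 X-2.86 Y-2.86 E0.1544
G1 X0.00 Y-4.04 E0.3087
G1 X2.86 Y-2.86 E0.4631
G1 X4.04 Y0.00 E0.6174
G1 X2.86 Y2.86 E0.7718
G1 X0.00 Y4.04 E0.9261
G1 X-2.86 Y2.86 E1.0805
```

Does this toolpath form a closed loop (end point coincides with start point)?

no

Start point (G0): (-4.04, 0.00). End point (last G1): the path does not return to the start — open.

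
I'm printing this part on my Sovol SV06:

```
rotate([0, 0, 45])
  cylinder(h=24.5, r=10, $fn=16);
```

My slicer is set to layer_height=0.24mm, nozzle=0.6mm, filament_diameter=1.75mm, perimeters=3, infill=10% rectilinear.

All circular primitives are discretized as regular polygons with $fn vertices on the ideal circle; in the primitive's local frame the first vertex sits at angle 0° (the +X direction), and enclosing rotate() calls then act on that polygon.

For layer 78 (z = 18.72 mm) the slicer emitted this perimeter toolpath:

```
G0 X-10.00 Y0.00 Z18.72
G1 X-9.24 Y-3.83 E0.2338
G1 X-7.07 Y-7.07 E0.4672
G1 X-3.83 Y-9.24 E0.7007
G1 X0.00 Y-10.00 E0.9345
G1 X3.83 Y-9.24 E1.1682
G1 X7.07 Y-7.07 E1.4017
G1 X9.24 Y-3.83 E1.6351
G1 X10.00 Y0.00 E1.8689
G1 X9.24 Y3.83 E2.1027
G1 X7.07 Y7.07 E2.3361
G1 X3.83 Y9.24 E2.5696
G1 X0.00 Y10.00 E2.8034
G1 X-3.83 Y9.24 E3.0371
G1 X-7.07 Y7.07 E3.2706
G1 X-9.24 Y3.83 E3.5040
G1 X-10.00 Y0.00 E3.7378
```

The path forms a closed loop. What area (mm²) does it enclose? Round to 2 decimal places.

306.19 mm²

Apply the shoelace formula to the sequence of (X, Y) vertices; enclosed area = 306.19 mm².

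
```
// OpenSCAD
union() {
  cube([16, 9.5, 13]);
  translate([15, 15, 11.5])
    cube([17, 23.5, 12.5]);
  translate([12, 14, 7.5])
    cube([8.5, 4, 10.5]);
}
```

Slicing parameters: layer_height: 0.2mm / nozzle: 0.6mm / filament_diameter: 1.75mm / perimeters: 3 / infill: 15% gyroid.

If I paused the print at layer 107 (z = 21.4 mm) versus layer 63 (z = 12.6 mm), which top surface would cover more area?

layer 63 (z = 12.6 mm)

Layer 107 (z = 21.4): the cube is not intersected at this z (z outside [0, 13]); the cube at (15, 15) (footprint 17×23.5) is included at this height (area 399.50 mm²); the cube at (12, 14) is absent (z outside [7.5, 18]); Combining (union): only the 17×23.5 cube at (15, 15) is present, so the union is just that shape — area = 399.50 mm². So its area = 399.50 mm². Layer 63 (z = 12.6): the cube is present — its section is the full 16×9.5 rectangle (area 152.00 mm²); the 17×23.5 cube at (15, 15) contributes its full rectangle (area 399.50 mm²); the 8.5×4 cube at (12, 14) contributes its full rectangle (area 34.00 mm²); Combining (union): the regions partially overlap — summed areas 585.50 mm² minus the doubly-counted overlap 16.50 mm² gives 569.00 mm² — area = 569.00 mm². So its area = 569.00 mm². Layer 63 is larger (569.00 vs 399.50 mm²).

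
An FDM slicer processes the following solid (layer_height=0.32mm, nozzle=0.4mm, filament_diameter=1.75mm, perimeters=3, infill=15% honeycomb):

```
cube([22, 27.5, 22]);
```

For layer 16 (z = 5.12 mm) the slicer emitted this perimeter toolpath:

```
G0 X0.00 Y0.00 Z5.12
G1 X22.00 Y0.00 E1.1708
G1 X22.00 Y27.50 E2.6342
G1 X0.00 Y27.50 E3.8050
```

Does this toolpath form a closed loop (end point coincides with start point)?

no

Start point (G0): (0.00, 0.00). End point (last G1): the path does not return to the start — open.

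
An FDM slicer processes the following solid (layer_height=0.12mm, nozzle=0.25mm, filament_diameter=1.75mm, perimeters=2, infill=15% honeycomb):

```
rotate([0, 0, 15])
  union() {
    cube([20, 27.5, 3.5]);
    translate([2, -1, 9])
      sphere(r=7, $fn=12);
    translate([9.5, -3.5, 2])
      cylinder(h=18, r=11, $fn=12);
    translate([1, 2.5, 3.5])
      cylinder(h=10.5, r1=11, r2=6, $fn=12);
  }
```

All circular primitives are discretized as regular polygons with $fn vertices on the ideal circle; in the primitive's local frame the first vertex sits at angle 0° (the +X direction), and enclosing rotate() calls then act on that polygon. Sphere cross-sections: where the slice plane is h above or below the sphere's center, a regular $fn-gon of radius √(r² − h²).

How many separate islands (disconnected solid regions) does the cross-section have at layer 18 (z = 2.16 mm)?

1

At z = 2.16 mm: the cube is present — its section is the full 20×27.5 rectangle; the r=7 sphere at (2, -1) slices to a regular 12-gon of circumradius 1.488 (√(r²−h²) with h=6.84 from center); the r=11 cylinder at (9.5, -3.5) gives a regular 12-gon of circumradius 11 (constant along its height); the cone at (1, 2.5) is not intersected at this z (z outside [3.5, 14]); Combining (union): the regions partially overlap (shared area 113.84 mm²), so overlapping operands fuse into one piece — 1 connected region; (whole slice rotated 15° about Z — lengths, areas and connectivity unchanged). Overall, the cross-section is a single solid region. Island count = 1.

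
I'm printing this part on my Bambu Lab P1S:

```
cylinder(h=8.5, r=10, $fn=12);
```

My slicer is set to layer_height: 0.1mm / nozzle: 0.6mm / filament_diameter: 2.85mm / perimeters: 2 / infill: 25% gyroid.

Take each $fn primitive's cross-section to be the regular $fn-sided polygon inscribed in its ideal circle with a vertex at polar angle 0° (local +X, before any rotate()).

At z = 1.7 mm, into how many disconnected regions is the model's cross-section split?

At z = 1.7 mm: the r=10 cylinder contributes a regular 12-gon of circumradius 10. The result has 1 disconnected region.

1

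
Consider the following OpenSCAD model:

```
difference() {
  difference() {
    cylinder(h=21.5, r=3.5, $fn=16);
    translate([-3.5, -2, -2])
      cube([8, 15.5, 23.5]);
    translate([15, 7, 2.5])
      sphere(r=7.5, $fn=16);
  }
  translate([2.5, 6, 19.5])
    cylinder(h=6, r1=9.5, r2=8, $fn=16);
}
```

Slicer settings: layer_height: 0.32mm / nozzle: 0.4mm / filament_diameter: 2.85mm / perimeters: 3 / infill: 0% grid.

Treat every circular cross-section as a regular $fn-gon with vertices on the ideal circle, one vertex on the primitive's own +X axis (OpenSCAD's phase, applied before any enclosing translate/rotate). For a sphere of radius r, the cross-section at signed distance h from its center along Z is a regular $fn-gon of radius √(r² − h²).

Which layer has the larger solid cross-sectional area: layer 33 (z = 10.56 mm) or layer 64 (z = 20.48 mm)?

Layer 33 (z = 10.56): the cylinder: section is a regular 16-gon, circumradius r=3.5 (area = (16/2)·3.500²·sin(360°/16) = 37.50 mm²); the cube at (-3.5, -2) is present — its section is the full 8×15.5 rectangle (area 124.00 mm²); the sphere at (15, 7) is not intersected at this z (|z−center|=8.060 > r=7.5); Taking the first minus the rest: starting from the r=3.5 cylinder (37.50 mm²), the 8×15.5 cube at (-3.5, -2) partially overlaps it — only the 31.75 mm² overlap (of its 124.00 mm²) is removed, clipping the outline — area = 5.75 mm²; the cone at (2.5, 6) does not reach this height (z outside [19.5, 25.5]); After the difference (first − rest): none of the subtracted shapes is present at this height, so that combined region is unchanged — area = 5.75 mm². So its area = 5.75 mm². Layer 64 (z = 20.48): the cylinder: section is a regular 16-gon, circumradius r=3.5 (area = (16/2)·3.500²·sin(360°/16) = 37.50 mm²); the 8×15.5 cube at (-3.5, -2) contributes its full rectangle (area 124.00 mm²); the sphere at (15, 7) is absent (|z−center|=17.980 > r=7.5); Taking the first minus the rest: starting from the r=3.5 cylinder (37.50 mm²), the 8×15.5 cube at (-3.5, -2) partially overlaps it — only the 31.75 mm² overlap (of its 124.00 mm²) is removed, clipping the outline — area = 5.75 mm²; the cone at (2.5, 6) (r1=9.5→r2=8) has section circumradius 9.255 here — a regular 16-gon (area = (16/2)·9.255²·sin(360°/16) = 262.23 mm²); Subtracting the remaining from the first: starting from the result so far (5.75 mm²), the cone at (2.5, 6) partially overlaps it — only the 3.12 mm² overlap (of its 262.23 mm²) is removed, clipping the outline — area = 2.63 mm². So its area = 2.63 mm². Layer 33 is larger (5.75 vs 2.63 mm²).

layer 33 (z = 10.56 mm)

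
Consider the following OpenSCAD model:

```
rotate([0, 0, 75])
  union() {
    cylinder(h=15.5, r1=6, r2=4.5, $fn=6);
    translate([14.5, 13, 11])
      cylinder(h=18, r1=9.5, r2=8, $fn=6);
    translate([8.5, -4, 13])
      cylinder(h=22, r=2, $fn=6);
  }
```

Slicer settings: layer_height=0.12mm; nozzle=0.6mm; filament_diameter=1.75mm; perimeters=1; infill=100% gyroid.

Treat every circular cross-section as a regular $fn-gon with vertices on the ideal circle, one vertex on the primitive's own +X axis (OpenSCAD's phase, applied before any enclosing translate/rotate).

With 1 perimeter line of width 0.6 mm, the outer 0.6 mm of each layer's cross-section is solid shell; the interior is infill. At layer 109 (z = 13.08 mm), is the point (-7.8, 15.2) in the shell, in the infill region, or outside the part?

At z = 13.08 mm: the cone (r1=6→r2=4.5) has section circumradius 4.734 here — a regular 6-gon; the cone at (14.5, 13) (r1=9.5→r2=8) has section circumradius 9.327 here — a regular 6-gon; the cylinder at (8.5, -4): section is a regular 6-gon, circumradius r=2; Combining (union): the 3 present regions are separate (no shared area or edge), so areas and boundary lengths simply add and each stays a separate island — 3 connected regions; (whole slice rotated 75° about Z — lengths, areas and connectivity unchanged). Overall, the cross-section has 3 separate islands. Undo the 75° rotation: the query point maps to (12.663, 11.468) in the un-rotated model frame. The nearest boundary edge runs (9.84, 4.92)→(5.17, 13.00); distance from the point to it = 5.72 mm. (Shell/infill is judged within the island containing the point — the largest one.) The point is inside the cross-section and 5.72 mm from the nearest boundary — more than the 0.6 mm shell width (1 × 0.6), so it's in the infill interior.

infill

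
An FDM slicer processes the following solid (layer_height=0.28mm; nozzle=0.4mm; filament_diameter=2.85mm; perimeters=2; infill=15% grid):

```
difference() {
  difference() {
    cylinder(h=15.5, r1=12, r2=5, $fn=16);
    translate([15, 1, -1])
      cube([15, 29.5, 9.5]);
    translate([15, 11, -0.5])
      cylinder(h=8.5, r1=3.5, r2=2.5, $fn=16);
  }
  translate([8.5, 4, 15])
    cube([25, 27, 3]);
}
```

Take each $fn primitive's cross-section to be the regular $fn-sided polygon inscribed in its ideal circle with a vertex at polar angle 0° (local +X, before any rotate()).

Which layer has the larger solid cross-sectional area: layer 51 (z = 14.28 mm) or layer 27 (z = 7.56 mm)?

layer 27 (z = 7.56 mm)

Layer 51 (z = 14.28): the cone: at t=0.921 of its height the radius interpolates to r₁+(r₂−r₁)t = 5.551, giving a regular 16-gon of that circumradius (area = (16/2)·5.551²·sin(360°/16) = 94.33 mm²); the cube at (15, 1) is not intersected at this z (z outside [-1, 8.5]); the cone at (15, 11) does not reach this height (z outside [-0.5, 8]); Taking the first minus the rest: none of the subtracted shapes is present at this height, so the cone is unchanged — area = 94.33 mm²; the cube at (8.5, 4) is absent (z outside [15, 18]); After the difference (first − rest): none of the subtracted shapes is present at this height, so that combined region is unchanged — area = 94.33 mm². So its area = 94.33 mm². Layer 27 (z = 7.56): the cone (r1=12→r2=5) has section circumradius 8.586 here — a regular 16-gon (area = (16/2)·8.586²·sin(360°/16) = 225.68 mm²); the 15×29.5 cube at (15, 1) contributes its full rectangle (area 442.50 mm²); the cone at (15, 11): at t=0.948 of its height the radius interpolates to r₁+(r₂−r₁)t = 2.552, giving a regular 16-gon of that circumradius (area = (16/2)·2.552²·sin(360°/16) = 19.93 mm²); Taking the first minus the rest: starting from the cone (225.68 mm²), the 15×29.5 cube at (15, 1) misses the remaining region (no effect); the cone at (15, 11) misses the remaining region (no effect) — area = 225.68 mm²; the cube at (8.5, 4) does not reach this height (z outside [15, 18]); After the difference (first − rest): none of the subtracted shapes is present at this height, so the result so far is unchanged — area = 225.68 mm². So its area = 225.68 mm². Layer 27 is larger (225.68 vs 94.33 mm²).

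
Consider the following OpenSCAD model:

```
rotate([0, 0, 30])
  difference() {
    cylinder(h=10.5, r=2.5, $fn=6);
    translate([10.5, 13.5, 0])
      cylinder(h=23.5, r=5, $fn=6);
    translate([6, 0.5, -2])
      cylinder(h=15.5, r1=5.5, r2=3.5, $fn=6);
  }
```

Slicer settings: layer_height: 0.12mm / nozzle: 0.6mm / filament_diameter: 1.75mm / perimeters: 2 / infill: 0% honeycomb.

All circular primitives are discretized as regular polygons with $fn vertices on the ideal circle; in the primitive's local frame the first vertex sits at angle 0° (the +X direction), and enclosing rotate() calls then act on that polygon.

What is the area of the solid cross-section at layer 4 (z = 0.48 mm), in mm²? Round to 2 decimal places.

At z = 0.48 mm: the r=2.5 cylinder gives a regular 6-gon of circumradius 2.5 (constant along its height) (area = (6/2)·2.500²·sin(360°/6) = 16.24 mm²); the r=5 cylinder at (10.5, 13.5) contributes a regular 6-gon of circumradius 5 (area = (6/2)·5.000²·sin(360°/6) = 64.95 mm²); the cone at (6, 0.5) (r1=5.5→r2=3.5) has section circumradius 5.180 here — a regular 6-gon (area = (6/2)·5.180²·sin(360°/6) = 69.71 mm²); After the difference (first − rest): starting from the r=2.5 cylinder (16.24 mm²), the r=5 cylinder at (10.5, 13.5) misses the remaining region (no effect); the cone at (6, 0.5) partially overlaps it — only the 2.37 mm² overlap (of its 69.71 mm²) is removed, clipping the outline — area = 13.87 mm²; (rotated 30° about Z; rotation is an isometry so areas/perimeters/island counts are preserved). Overall, the cross-section is a single solid region. Net area = 13.87 mm².

13.87 mm²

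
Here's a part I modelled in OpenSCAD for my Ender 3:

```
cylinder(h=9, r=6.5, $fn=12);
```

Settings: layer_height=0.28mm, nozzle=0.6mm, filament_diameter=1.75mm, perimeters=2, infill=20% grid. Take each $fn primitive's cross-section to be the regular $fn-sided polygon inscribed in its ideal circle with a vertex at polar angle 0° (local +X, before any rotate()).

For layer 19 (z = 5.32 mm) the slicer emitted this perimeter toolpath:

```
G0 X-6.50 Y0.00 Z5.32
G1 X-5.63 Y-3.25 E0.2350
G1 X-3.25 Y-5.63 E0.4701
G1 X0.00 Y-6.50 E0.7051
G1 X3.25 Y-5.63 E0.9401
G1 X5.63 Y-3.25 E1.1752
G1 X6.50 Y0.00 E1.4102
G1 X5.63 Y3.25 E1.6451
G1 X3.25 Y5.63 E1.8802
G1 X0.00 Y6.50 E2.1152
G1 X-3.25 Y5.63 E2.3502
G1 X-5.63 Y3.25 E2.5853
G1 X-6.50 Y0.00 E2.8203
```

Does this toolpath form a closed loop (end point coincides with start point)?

Start point (G0): (-6.50, 0.00). End point (last G1): the path returns to the start — closed.

yes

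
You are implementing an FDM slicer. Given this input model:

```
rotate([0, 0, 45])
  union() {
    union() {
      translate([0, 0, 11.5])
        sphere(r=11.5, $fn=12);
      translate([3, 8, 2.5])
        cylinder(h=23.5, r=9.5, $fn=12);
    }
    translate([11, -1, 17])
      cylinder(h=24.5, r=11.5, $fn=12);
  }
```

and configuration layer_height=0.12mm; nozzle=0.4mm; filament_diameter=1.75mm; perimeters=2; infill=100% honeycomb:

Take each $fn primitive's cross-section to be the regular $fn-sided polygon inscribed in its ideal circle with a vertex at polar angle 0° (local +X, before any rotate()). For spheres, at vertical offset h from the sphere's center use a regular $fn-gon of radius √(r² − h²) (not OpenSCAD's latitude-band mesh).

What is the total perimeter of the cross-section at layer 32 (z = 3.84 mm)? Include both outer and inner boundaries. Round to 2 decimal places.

74.34 mm

At z = 3.84 mm: the sphere: section is a regular 12-gon, circumradius = √(r²−h²) = √(11.5²−7.66²) = 8.578 (perimeter = 2·12·8.578·sin(180°/12) = 53.28 mm); the r=9.5 cylinder at (3, 8) gives a regular 12-gon of circumradius 9.5 (constant along its height) (perimeter = 2·12·9.500·sin(180°/12) = 59.01 mm); Taking the union: the regions partially overlap (shared area 99.98 mm²), so the edge portions inside another operand are dropped and the merged outline is re-measured after clipping — boundary = 74.34 mm; the cylinder at (11, -1) is absent (z outside [17, 41.5]); Taking the union: only the result so far is present, so the union is just that shape — boundary = 74.34 mm; (rotated 45° about Z; rotation is an isometry so areas/perimeters/island counts are preserved). Overall, the cross-section is a single solid region. Total boundary length (outer) = 74.34 mm.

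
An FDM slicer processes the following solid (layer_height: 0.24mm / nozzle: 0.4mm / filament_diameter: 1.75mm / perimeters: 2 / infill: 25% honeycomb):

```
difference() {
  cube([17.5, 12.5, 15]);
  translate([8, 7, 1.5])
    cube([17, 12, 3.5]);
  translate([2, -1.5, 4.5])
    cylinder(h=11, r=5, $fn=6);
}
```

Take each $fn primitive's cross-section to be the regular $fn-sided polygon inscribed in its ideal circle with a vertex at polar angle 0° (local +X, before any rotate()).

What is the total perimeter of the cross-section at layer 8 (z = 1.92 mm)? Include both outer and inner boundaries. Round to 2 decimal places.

At z = 1.92 mm: the cube is present — its section is the full 17.5×12.5 rectangle (perimeter 60.00 mm); the cube at (8, 7) is present — its section is the full 17×12 rectangle (perimeter 58.00 mm); the cylinder at (2, -1.5) does not reach this height (z outside [4.5, 15.5]); Subtracting the remaining from the first: starting from the 17.5×12.5 cube, the 17×12 cube at (8, 7) partially overlaps it — only the 52.25 mm² overlap (of its 204.00 mm²) is removed, clipping the outline — boundary = 60.00 mm. Overall, the cross-section is a single solid region. Total boundary length (outer) = 60.00 mm.

60.00 mm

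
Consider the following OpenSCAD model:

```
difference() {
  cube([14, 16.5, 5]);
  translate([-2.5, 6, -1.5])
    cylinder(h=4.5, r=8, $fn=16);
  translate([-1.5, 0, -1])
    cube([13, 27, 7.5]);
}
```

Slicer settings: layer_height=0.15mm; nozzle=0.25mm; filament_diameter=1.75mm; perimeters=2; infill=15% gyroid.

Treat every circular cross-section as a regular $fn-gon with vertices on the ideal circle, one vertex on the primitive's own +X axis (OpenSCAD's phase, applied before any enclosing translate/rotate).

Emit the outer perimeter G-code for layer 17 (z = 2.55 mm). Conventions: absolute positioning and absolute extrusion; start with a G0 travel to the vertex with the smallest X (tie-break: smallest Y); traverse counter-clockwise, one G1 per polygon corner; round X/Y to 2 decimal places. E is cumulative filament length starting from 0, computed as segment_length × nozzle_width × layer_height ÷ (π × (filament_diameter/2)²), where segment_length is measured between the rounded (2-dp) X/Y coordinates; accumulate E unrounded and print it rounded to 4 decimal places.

At z = 2.55 mm: the cube is present — its section is the full 14×16.5 rectangle; the r=8 cylinder at (-2.5, 6) gives a regular 16-gon of circumradius 8 (constant along its height); the cube at (-1.5, 0) (footprint 13×27) is included at this height; Subtracting the remaining from the first: starting from the 14×16.5 cube, the r=8 cylinder at (-2.5, 6) partially overlaps it — only the 56.95 mm² overlap (of its 195.93 mm²) is removed, clipping the outline; the 13×27 cube at (-1.5, 0) partially overlaps it — only the 132.80 mm² overlap (of its 351.00 mm²) is removed, clipping the outline — 1 connected region. The outline is a single polygon with 4 vertices. Extrusion per mm of travel: 0.25 × 0.15 / (π × 0.875²) = 0.015591. Accumulating E over each segment gives final E = 0.5924.

G0 X11.50 Y0.00 Z2.55
G1 X14.00 Y0.00 E0.0390
G1 X14.00 Y16.50 E0.2962
G1 X11.50 Y16.50 E0.3352
G1 X11.50 Y0.00 E0.5924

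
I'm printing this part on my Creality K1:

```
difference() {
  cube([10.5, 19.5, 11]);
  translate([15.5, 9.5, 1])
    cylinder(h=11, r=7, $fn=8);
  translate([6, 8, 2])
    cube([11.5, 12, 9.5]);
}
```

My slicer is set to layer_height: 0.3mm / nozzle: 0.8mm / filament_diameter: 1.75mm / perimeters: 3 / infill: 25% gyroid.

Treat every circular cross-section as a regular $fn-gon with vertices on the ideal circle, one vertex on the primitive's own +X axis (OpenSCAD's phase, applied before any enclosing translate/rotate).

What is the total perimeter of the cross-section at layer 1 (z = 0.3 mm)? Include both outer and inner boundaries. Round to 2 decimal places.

60.00 mm

At z = 0.3 mm: the 10.5×19.5 cube contributes its full rectangle (perimeter 60.00 mm); the cylinder at (15.5, 9.5) is not intersected at this z (z outside [1, 12]); the cube at (6, 8) does not reach this height (z outside [2, 11.5]); After the difference (first − rest): none of the subtracted shapes is present at this height, so the 10.5×19.5 cube is unchanged — boundary = 60.00 mm. Overall, the cross-section is a single solid region. Total boundary length (outer) = 60.00 mm.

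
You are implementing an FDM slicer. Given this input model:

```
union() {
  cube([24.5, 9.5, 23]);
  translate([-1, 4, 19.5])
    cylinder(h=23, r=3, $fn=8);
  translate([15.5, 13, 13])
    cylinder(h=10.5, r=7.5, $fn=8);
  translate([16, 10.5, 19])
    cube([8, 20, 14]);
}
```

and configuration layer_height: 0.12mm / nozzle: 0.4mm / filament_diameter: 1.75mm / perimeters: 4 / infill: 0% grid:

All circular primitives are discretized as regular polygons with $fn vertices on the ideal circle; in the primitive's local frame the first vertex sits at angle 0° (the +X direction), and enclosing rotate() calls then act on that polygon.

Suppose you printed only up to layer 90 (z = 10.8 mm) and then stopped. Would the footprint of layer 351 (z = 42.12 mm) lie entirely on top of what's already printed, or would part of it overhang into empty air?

Compare the two slices. At z = 10.8: the 24.5×9.5 cube contributes its full rectangle (area 232.75 mm²); the cylinder at (-1, 4) does not reach this height (z outside [19.5, 42.5]); the cylinder at (15.5, 13) does not reach this height (z outside [13, 23.5]); the cube at (16, 10.5) is not intersected at this z (z outside [19, 33]); Merging all regions: only the 24.5×9.5 cube is present, so the union is just that shape — area = 232.75 mm². At z = 42.12: the cube does not reach this height (z outside [0, 23]); the r=3 cylinder at (-1, 4) contributes a regular 8-gon of circumradius 3 (area = (8/2)·3.000²·sin(360°/8) = 25.46 mm²); the cylinder at (15.5, 13) is not intersected at this z (z outside [13, 23.5]); the cube at (16, 10.5) is absent (z outside [19, 33]); Combining (union): only the r=3 cylinder at (-1, 4) is present, so the union is just that shape — area = 25.46 mm². Checking containment: at z = 42.12 the cross-section extends beyond the z = 10.8 cross-section by about 18.31 mm².

part overhangs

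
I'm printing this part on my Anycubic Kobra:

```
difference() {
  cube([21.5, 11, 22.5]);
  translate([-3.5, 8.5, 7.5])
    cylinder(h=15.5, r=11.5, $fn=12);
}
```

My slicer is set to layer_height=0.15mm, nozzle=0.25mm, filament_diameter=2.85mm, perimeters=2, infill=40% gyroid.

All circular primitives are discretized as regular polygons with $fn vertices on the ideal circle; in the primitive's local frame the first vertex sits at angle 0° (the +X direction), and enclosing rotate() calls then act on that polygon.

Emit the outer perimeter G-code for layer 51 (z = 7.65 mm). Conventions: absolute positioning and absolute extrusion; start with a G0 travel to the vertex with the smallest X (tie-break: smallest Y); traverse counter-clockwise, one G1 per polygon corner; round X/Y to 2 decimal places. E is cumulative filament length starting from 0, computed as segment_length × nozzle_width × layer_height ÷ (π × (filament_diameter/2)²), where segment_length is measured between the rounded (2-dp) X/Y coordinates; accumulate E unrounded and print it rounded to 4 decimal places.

At z = 7.65 mm: the cube (footprint 21.5×11) is included at this height; the r=11.5 cylinder at (-3.5, 8.5) gives a regular 12-gon of circumradius 11.5 (constant along its height); Subtracting the remaining from the first: starting from the 21.5×11 cube, the r=11.5 cylinder at (-3.5, 8.5) partially overlaps it — only the 74.71 mm² overlap (of its 396.75 mm²) is removed, clipping the outline — 1 connected region. The outline is a single polygon with 6 vertices. Extrusion per mm of travel: 0.25 × 0.15 / (π × 1.425²) = 0.005878. Accumulating E over each segment gives final E = 0.3256.

G0 X3.71 Y0.00 Z7.65
G1 X21.50 Y0.00 E0.1046
G1 X21.50 Y11.00 E0.1692
G1 X7.33 Y11.00 E0.2525
G1 X8.00 Y8.50 E0.2677
G1 X6.46 Y2.75 E0.3027
G1 X3.71 Y0.00 E0.3256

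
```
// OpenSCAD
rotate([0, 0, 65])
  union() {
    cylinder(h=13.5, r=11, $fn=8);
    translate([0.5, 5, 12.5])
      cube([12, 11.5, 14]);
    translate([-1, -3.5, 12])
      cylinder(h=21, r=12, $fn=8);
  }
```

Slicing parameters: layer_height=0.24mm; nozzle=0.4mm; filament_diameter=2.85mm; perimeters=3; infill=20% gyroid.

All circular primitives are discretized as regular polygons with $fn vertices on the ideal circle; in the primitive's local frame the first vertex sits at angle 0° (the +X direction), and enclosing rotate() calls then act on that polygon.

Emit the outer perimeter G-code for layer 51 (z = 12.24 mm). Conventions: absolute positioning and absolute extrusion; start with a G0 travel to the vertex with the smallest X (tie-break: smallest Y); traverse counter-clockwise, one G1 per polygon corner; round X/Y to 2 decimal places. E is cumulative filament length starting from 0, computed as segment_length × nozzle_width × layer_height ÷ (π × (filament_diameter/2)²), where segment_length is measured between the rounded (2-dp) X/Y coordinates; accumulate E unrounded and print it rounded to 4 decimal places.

G0 X-10.34 Y-3.76 Z12.24
G1 X-8.50 Y-5.77 E0.0410
G1 X-8.53 Y-6.49 E0.0519
G1 X-2.32 Y-13.26 E0.1901
G1 X6.85 Y-13.66 E0.3282
G1 X13.63 Y-7.46 E0.4665
G1 X14.03 Y1.72 E0.6048
G1 X7.82 Y8.49 E0.7430
G1 X5.93 Y8.57 E0.7715
G1 X4.65 Y9.97 E0.8000
G1 X-3.76 Y10.34 E0.9267
G1 X-9.97 Y4.65 E1.0534
G1 X-10.34 Y-3.76 E1.1801

At z = 12.24 mm: the cylinder: section is a regular 8-gon, circumradius r=11; the cube at (0.5, 5) is absent (z outside [12.5, 26.5]); the cylinder at (-1, -3.5): section is a regular 8-gon, circumradius r=12; Combining (union): the regions partially overlap (shared area 291.75 mm²), so overlapping operands fuse into one piece — 1 connected region; (whole slice rotated 65° about Z — lengths, areas and connectivity unchanged). The outline is a single polygon with 12 vertices. Extrusion per mm of travel: 0.4 × 0.24 / (π × 1.425²) = 0.015048. Accumulating E over each segment gives final E = 1.1801.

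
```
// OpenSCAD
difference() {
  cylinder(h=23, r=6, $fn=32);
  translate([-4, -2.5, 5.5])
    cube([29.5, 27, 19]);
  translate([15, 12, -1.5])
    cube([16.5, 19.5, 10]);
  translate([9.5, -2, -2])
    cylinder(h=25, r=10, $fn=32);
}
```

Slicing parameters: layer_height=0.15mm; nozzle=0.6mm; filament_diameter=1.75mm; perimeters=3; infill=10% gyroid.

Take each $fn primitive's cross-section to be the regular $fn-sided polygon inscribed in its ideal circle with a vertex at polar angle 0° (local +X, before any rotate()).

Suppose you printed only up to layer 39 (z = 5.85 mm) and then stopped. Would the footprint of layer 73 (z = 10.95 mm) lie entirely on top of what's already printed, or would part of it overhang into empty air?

Compare the two slices. At z = 5.85: the r=6 cylinder contributes a regular 32-gon of circumradius 6 (area = (32/2)·6.000²·sin(360°/32) = 112.37 mm²); the 29.5×27 cube at (-4, -2.5) contributes its full rectangle (area 796.50 mm²); the cube at (15, 12) is present — its section is the full 16.5×19.5 rectangle (area 321.75 mm²); the r=10 cylinder at (9.5, -2) gives a regular 32-gon of circumradius 10 (constant along its height) (area = (32/2)·10.000²·sin(360°/32) = 312.14 mm²); Taking the first minus the rest: starting from the r=6 cylinder (112.37 mm²), the 29.5×27 cube at (-4, -2.5) partially overlaps it — only the 74.59 mm² overlap (of its 796.50 mm²) is removed, clipping the outline; the 16.5×19.5 cube at (15, 12) misses the remaining region (no effect); the r=10 cylinder at (9.5, -2) partially overlaps it — only the 14.13 mm² overlap (of its 312.14 mm²) is removed, clipping the outline — area = 23.65 mm². At z = 10.95: the r=6 cylinder contributes a regular 32-gon of circumradius 6 (area = (32/2)·6.000²·sin(360°/32) = 112.37 mm²); the 29.5×27 cube at (-4, -2.5) contributes its full rectangle (area 796.50 mm²); the cube at (15, 12) does not reach this height (z outside [-1.5, 8.5]); the r=10 cylinder at (9.5, -2) gives a regular 32-gon of circumradius 10 (constant along its height) (area = (32/2)·10.000²·sin(360°/32) = 312.14 mm²); Taking the first minus the rest: starting from the r=6 cylinder (112.37 mm²), the 29.5×27 cube at (-4, -2.5) partially overlaps it — only the 74.59 mm² overlap (of its 796.50 mm²) is removed, clipping the outline; the r=10 cylinder at (9.5, -2) partially overlaps it — only the 14.13 mm² overlap (of its 312.14 mm²) is removed, clipping the outline — area = 23.65 mm². Checking containment: the cross-section at z = 10.95 is a subset of the cross-section at z = 5.85.

entirely on top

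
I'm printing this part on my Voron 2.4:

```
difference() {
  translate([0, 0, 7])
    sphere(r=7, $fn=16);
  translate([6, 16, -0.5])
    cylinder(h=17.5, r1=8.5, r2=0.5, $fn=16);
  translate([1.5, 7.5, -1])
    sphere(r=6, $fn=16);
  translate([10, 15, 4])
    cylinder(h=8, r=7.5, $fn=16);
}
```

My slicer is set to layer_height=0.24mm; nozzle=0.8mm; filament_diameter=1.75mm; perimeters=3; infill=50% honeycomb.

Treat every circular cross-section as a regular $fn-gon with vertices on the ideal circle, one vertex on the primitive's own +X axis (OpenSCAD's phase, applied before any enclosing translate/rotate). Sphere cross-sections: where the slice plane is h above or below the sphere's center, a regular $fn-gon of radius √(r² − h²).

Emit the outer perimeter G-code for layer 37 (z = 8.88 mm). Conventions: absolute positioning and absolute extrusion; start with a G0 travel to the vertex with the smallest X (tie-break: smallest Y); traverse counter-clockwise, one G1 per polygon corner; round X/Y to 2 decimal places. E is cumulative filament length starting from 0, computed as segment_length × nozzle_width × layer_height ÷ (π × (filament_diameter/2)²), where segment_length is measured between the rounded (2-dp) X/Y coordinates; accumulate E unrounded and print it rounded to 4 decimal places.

G0 X-6.74 Y0.00 Z8.88
G1 X-6.23 Y-2.58 E0.2099
G1 X-4.77 Y-4.77 E0.4200
G1 X-2.58 Y-6.23 E0.6301
G1 X0.00 Y-6.74 E0.8401
G1 X2.58 Y-6.23 E1.0500
G1 X4.77 Y-4.77 E1.2601
G1 X6.23 Y-2.58 E1.4702
G1 X6.74 Y0.00 E1.6801
G1 X6.23 Y2.58 E1.8901
G1 X4.77 Y4.77 E2.1002
G1 X2.58 Y6.23 E2.3103
G1 X0.00 Y6.74 E2.5202
G1 X-2.58 Y6.23 E2.7301
G1 X-4.77 Y4.77 E2.9402
G1 X-6.23 Y2.58 E3.1503
G1 X-6.74 Y0.00 E3.3603

At z = 8.88 mm: the sphere: section is a regular 16-gon, circumradius = √(r²−h²) = √(7²−1.88²) = 6.743; the cone at (6, 16) contributes a regular 16-gon of circumradius 4.212 (interpolated between r1=8.5 and r2=0.5 at t=0.536); the sphere at (1.5, 7.5) is not intersected at this z (|z−center|=9.880 > r=6); the cylinder at (10, 15): section is a regular 16-gon, circumradius r=7.5; Taking the first minus the rest: starting from the r=7 sphere, the cone at (6, 16) misses the remaining region (no effect); the r=7.5 cylinder at (10, 15) misses the remaining region (no effect) — 1 connected region. The outline is a single polygon with 16 vertices. Extrusion per mm of travel: 0.8 × 0.24 / (π × 0.875²) = 0.079824. Accumulating E over each segment gives final E = 3.3603.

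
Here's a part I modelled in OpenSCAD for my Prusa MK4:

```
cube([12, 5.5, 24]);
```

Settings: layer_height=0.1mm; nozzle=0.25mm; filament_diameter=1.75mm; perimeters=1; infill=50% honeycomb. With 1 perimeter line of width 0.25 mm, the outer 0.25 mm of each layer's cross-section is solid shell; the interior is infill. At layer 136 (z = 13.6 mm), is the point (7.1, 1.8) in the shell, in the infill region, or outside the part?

At z = 13.6 mm: the cube is present — its section is the full 12×5.5 rectangle. Overall, the cross-section is a single solid region. The nearest boundary edge runs (0.00, 0.00)→(12.00, 0.00); distance from the point to it = 1.80 mm. The point is inside the cross-section and 1.80 mm from the nearest boundary — more than the 0.25 mm shell width (1 × 0.25), so it's in the infill interior.

infill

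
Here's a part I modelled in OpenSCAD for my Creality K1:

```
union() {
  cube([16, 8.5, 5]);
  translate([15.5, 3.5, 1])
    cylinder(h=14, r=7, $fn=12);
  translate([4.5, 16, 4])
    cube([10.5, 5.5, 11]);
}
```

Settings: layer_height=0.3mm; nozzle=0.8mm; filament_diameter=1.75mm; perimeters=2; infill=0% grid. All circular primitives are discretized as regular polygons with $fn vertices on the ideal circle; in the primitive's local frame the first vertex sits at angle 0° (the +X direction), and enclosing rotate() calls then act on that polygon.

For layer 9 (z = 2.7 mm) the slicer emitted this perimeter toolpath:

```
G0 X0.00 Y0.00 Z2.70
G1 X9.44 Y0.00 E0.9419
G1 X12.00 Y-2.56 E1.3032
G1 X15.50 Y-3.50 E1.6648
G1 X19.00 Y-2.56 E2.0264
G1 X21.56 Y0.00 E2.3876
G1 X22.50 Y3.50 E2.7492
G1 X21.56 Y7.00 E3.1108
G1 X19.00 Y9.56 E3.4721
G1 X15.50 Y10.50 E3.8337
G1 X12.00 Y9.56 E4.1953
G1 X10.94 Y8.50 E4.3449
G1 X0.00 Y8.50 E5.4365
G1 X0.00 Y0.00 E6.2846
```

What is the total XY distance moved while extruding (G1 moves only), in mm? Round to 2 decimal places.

62.98 mm

Sum the Euclidean lengths of each G1 segment: total = 62.98 mm.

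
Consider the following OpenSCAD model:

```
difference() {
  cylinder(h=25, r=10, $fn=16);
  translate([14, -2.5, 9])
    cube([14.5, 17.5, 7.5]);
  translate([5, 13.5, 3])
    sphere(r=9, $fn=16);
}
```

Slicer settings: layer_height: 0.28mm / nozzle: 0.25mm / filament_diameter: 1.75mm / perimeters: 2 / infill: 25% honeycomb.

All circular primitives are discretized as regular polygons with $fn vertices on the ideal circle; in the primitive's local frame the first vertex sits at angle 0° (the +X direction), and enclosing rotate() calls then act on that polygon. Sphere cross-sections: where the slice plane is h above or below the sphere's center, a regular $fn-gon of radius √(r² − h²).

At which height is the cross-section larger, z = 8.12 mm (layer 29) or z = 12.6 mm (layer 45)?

Layer 29 (z = 8.12): the cylinder: section is a regular 16-gon, circumradius r=10 (area = (16/2)·10.000²·sin(360°/16) = 306.15 mm²); the cube at (14, -2.5) is absent (z outside [9, 16.5]); the r=9 sphere at (5, 13.5) contributes a regular 16-gon of circumradius √(9²−5.12²) = 7.402 (area = (16/2)·7.402²·sin(360°/16) = 167.72 mm²); Taking the first minus the rest: starting from the r=10 cylinder (306.15 mm²), the r=9 sphere at (5, 13.5) partially overlaps it — only the 17.48 mm² overlap (of its 167.72 mm²) is removed, clipping the outline — area = 288.66 mm². So its area = 288.66 mm². Layer 45 (z = 12.6): the r=10 cylinder contributes a regular 16-gon of circumradius 10 (area = (16/2)·10.000²·sin(360°/16) = 306.15 mm²); the 14.5×17.5 cube at (14, -2.5) contributes its full rectangle (area 253.75 mm²); the sphere at (5, 13.5) does not reach this height (|z−center|=9.600 > r=9); After the difference (first − rest): starting from the r=10 cylinder (306.15 mm²), the 14.5×17.5 cube at (14, -2.5) misses the remaining region (no effect) — area = 306.15 mm². So its area = 306.15 mm². Layer 45 is larger (306.15 vs 288.66 mm²).

layer 45 (z = 12.6 mm)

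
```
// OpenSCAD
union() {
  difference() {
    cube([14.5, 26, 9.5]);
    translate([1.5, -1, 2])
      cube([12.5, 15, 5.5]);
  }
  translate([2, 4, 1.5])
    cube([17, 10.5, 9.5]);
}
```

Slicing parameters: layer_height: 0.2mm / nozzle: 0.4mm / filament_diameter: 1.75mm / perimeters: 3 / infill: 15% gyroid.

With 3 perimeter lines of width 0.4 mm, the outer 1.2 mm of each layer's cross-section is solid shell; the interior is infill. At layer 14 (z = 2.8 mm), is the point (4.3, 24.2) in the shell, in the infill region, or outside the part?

infill

At z = 2.8 mm: the 14.5×26 cube contributes its full rectangle; the 12.5×15 cube at (1.5, -1) contributes its full rectangle; Taking the first minus the rest: starting from the 14.5×26 cube, the 12.5×15 cube at (1.5, -1) partially overlaps it — only the 175.00 mm² overlap (of its 187.50 mm²) is removed, clipping the outline — 1 connected region; the cube at (2, 4) is present — its section is the full 17×10.5 rectangle; Merging all regions: the regions partially overlap (shared area 11.25 mm²), so overlapping operands fuse into one piece — 1 connected region. Overall, the cross-section is a single solid region. The nearest boundary edge runs (0.00, 26.00)→(14.50, 26.00); distance from the point to it = 1.80 mm. The point is inside the cross-section and 1.80 mm from the nearest boundary — more than the 1.2 mm shell width (3 × 0.4), so it's in the infill interior.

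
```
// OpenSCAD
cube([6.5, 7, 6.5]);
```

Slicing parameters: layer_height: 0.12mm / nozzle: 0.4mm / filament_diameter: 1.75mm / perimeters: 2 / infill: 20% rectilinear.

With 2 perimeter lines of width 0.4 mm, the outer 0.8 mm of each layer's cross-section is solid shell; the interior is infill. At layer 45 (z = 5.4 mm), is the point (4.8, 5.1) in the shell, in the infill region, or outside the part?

infill

At z = 5.4 mm: the cube (footprint 6.5×7) is included at this height. Overall, the cross-section is a single solid region. The nearest boundary edge runs (6.50, 0.00)→(6.50, 7.00); distance from the point to it = 1.70 mm. The point is inside the cross-section and 1.70 mm from the nearest boundary — more than the 0.8 mm shell width (2 × 0.4), so it's in the infill interior.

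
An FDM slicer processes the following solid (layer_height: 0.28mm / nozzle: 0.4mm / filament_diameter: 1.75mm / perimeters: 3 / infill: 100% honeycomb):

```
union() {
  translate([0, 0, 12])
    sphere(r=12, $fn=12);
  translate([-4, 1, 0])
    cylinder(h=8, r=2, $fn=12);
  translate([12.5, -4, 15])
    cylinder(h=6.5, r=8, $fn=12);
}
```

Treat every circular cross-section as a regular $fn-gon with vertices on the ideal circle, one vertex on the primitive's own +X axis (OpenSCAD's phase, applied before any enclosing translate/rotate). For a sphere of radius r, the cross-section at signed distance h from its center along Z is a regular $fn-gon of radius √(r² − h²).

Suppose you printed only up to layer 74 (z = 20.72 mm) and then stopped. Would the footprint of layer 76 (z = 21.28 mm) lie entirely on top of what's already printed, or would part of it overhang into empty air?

Compare the two slices. At z = 20.72: the sphere: section is a regular 12-gon, circumradius = √(r²−h²) = √(12²−8.72²) = 8.244 (area = (12/2)·8.244²·sin(360°/12) = 203.88 mm²); the cylinder at (-4, 1) is absent (z outside [0, 8]); the r=8 cylinder at (12.5, -4) contributes a regular 12-gon of circumradius 8 (area = (12/2)·8.000²·sin(360°/12) = 192.00 mm²); Merging all regions: the regions partially overlap — summed areas 395.88 mm² minus the doubly-counted overlap 16.51 mm² gives 379.38 mm² — area = 379.38 mm². At z = 21.28: the r=12 sphere slices to a regular 12-gon of circumradius 7.608 (√(r²−h²) with h=9.28 from center) (area = (12/2)·7.608²·sin(360°/12) = 173.64 mm²); the cylinder at (-4, 1) is not intersected at this z (z outside [0, 8]); the r=8 cylinder at (12.5, -4) contributes a regular 12-gon of circumradius 8 (area = (12/2)·8.000²·sin(360°/12) = 192.00 mm²); Merging all regions: the regions partially overlap — summed areas 365.64 mm² minus the doubly-counted overlap 11.18 mm² gives 354.47 mm² — area = 354.47 mm². Checking containment: the cross-section at z = 21.28 is a subset of the cross-section at z = 20.72.

entirely on top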